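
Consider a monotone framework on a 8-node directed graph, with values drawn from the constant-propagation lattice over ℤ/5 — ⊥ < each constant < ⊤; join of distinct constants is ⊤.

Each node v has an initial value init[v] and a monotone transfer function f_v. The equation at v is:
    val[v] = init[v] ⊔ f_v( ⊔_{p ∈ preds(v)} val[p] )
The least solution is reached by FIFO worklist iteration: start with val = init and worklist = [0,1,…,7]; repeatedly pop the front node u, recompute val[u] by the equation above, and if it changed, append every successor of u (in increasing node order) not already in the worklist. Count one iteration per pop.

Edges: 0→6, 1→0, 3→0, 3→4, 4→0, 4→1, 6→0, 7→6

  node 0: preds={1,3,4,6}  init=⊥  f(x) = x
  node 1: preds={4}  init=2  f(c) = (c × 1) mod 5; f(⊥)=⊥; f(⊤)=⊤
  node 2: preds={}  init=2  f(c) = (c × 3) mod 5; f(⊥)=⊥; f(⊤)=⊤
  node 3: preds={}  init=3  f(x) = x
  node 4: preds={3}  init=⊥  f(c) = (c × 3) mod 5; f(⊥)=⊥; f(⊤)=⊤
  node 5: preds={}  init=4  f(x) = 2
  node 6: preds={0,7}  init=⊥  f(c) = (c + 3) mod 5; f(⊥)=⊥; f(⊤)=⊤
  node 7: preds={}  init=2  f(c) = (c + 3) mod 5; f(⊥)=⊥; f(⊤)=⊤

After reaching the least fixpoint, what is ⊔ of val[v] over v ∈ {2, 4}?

Trace (11 dequeues):
  [1] u=0 | in ⊤ | out ⊤ | prev ⊥ | push {}
  [2] u=1 | in ⊥ | out 2 | ==
  [3] u=2 | in ⊥ | out 2 | ==
  [4] u=3 | in ⊥ | out 3 | ==
  [5] u=4 | in 3 | out 4 | prev ⊥ | push {0,1}
  [6] u=5 | in ⊥ | out ⊤ | prev 4 | push {}
  [7] u=6 | in ⊤ | out ⊤ | prev ⊥ | push {}
  [8] u=7 | in ⊥ | out 2 | ==
  [9] u=0 | in ⊤ | out ⊤ | ==
  [10] u=1 | in 4 | out ⊤ | prev 2 | push {0}
  [11] u=0 | in ⊤ | out ⊤ | ==

Converged values:
  [0] ⊤
  [1] ⊤
  [2] 2
  [3] 3
  [4] 4
  [5] ⊤
  [6] ⊤
  [7] 2

⊤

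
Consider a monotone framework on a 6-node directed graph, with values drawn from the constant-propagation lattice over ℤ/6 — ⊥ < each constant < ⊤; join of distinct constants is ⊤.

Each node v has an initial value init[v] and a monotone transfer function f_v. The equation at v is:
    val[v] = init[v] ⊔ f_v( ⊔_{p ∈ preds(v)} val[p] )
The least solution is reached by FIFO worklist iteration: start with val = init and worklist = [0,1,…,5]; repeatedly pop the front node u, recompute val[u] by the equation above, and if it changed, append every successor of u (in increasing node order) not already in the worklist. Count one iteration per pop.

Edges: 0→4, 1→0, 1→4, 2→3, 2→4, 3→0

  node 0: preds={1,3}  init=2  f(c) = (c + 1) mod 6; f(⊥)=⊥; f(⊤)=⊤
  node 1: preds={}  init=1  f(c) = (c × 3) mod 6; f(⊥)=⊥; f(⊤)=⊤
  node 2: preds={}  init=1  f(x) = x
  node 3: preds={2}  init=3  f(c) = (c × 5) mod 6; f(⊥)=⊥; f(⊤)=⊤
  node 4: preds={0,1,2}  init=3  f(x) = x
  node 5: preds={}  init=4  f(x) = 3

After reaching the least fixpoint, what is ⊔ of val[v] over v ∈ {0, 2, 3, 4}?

Iteration log — 7 steps:
  step 1. node 0  ⊔preds=⊤  new=⊤  old=2  +wl: 
  step 2. node 1  ⊔preds=⊥  new=1  stable
  step 3. node 2  ⊔preds=⊥  new=1  stable
  step 4. node 3  ⊔preds=1  new=⊤  old=3  +wl: 0
  step 5. node 4  ⊔preds=⊤  new=⊤  old=3  +wl: 
  step 6. node 5  ⊔preds=⊥  new=⊤  old=4  +wl: 
  step 7. node 0  ⊔preds=⊤  new=⊤  stable

Least fixpoint reached:
  node 0: ⊤
  node 1: 1
  node 2: 1
  node 3: ⊤
  node 4: ⊤
  node 5: ⊤

⊤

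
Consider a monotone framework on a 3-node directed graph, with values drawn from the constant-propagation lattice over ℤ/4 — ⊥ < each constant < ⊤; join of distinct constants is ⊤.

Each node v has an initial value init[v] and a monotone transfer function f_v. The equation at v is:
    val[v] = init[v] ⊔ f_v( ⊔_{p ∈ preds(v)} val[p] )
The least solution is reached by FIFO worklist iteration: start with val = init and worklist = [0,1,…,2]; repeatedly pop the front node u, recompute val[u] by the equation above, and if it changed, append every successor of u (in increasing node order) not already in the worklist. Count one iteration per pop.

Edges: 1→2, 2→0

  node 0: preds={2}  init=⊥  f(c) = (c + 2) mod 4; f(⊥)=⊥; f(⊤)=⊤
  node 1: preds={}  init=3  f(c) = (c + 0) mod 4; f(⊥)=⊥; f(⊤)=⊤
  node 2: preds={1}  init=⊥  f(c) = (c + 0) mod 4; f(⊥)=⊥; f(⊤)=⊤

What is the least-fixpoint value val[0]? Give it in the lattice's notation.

Trace (4 dequeues):
  [1] u=0 | in ⊥ | out ⊥ | ==
  [2] u=1 | in ⊥ | out 3 | ==
  [3] u=2 | in 3 | out 3 | prev ⊥ | push {0}
  [4] u=0 | in 3 | out 1 | prev ⊥ | push {}

Converged values:
  [0] 1
  [1] 3
  [2] 3

1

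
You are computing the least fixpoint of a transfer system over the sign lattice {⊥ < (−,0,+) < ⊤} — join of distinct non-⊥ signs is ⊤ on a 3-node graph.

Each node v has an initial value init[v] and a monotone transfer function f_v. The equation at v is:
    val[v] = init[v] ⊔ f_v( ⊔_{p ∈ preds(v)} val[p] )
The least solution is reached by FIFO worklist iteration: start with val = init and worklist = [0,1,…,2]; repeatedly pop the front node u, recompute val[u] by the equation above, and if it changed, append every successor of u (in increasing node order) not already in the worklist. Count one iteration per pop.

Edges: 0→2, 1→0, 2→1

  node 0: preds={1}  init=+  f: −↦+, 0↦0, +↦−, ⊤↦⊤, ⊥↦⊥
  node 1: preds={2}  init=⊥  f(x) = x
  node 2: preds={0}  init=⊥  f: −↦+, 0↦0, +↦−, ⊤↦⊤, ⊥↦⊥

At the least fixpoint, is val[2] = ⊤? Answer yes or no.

no

Iteration log — 5 steps:
  step 1. node 0  ⊔preds=⊥  new=+  stable
  step 2. node 1  ⊔preds=⊥  new=⊥  stable
  step 3. node 2  ⊔preds=+  new=−  old=⊥  +wl: 1
  step 4. node 1  ⊔preds=−  new=−  old=⊥  +wl: 0
  step 5. node 0  ⊔preds=−  new=+  stable

Least fixpoint reached:
  node 0: +
  node 1: −
  node 2: −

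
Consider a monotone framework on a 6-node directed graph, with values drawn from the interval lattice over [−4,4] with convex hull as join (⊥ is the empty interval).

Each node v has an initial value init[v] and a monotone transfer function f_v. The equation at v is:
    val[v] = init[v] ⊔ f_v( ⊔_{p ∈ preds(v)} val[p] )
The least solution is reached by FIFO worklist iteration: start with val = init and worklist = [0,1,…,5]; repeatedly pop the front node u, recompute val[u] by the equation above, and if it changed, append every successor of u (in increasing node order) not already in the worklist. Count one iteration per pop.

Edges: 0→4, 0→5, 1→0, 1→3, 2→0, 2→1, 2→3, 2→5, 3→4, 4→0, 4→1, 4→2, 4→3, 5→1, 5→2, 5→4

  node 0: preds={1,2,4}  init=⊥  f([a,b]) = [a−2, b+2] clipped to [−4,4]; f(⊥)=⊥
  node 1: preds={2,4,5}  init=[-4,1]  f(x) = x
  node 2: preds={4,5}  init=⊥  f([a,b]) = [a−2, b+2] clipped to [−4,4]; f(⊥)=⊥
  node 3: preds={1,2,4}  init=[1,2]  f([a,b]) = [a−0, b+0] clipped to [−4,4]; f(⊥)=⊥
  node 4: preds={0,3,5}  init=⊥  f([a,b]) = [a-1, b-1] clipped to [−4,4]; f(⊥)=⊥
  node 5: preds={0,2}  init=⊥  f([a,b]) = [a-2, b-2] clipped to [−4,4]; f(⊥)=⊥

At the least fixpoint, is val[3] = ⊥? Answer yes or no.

no

Trace (18 dequeues):
  [1] u=0 | in [-4,1] | out [-4,3] | prev ⊥ | push {}
  [2] u=1 | in ⊥ | out [-4,1] | ==
  [3] u=2 | in ⊥ | out ⊥ | ==
  [4] u=3 | in [-4,1] | out [-4,2] | prev [1,2] | push {}
  [5] u=4 | in [-4,3] | out [-4,2] | prev ⊥ | push {0,1,2,3}
  [6] u=5 | in [-4,3] | out [-4,1] | prev ⊥ | push {4}
  [7] u=0 | in [-4,2] | out [-4,4] | prev [-4,3] | push {5}
  [8] u=1 | in [-4,2] | out [-4,2] | prev [-4,1] | push {0}
  [9] u=2 | in [-4,2] | out [-4,4] | prev ⊥ | push {1}
  [10] u=3 | in [-4,4] | out [-4,4] | prev [-4,2] | push {}
  [11] u=4 | in [-4,4] | out [-4,3] | prev [-4,2] | push {2,3}
  [12] u=5 | in [-4,4] | out [-4,2] | prev [-4,1] | push {4}
  [13] u=0 | in [-4,4] | out [-4,4] | ==
  [14] u=1 | in [-4,4] | out [-4,4] | prev [-4,2] | push {0}
  [15] u=2 | in [-4,3] | out [-4,4] | ==
  [16] u=3 | in [-4,4] | out [-4,4] | ==
  [17] u=4 | in [-4,4] | out [-4,3] | ==
  [18] u=0 | in [-4,4] | out [-4,4] | ==

Converged values:
  [0] [-4,4]
  [1] [-4,4]
  [2] [-4,4]
  [3] [-4,4]
  [4] [-4,3]
  [5] [-4,2]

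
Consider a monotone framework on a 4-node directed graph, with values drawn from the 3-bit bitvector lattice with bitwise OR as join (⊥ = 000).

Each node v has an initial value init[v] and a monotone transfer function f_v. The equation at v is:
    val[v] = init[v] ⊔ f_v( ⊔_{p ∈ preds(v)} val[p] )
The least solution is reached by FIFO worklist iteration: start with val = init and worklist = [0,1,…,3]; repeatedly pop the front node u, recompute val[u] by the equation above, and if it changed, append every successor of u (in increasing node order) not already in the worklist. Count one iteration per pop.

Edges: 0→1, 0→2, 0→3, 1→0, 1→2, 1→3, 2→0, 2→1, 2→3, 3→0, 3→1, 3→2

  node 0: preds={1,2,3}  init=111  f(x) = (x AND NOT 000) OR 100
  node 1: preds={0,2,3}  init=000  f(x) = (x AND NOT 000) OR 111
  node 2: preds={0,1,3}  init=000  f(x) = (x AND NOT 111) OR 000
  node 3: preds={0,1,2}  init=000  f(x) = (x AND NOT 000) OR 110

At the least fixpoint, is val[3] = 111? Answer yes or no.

yes

Trace (7 dequeues):
  [1] u=0 | in 000 | out 111 | ==
  [2] u=1 | in 111 | out 111 | prev 000 | push {0}
  [3] u=2 | in 111 | out 000 | ==
  [4] u=3 | in 111 | out 111 | prev 000 | push {1,2}
  [5] u=0 | in 111 | out 111 | ==
  [6] u=1 | in 111 | out 111 | ==
  [7] u=2 | in 111 | out 000 | ==

Converged values:
  [0] 111
  [1] 111
  [2] 000
  [3] 111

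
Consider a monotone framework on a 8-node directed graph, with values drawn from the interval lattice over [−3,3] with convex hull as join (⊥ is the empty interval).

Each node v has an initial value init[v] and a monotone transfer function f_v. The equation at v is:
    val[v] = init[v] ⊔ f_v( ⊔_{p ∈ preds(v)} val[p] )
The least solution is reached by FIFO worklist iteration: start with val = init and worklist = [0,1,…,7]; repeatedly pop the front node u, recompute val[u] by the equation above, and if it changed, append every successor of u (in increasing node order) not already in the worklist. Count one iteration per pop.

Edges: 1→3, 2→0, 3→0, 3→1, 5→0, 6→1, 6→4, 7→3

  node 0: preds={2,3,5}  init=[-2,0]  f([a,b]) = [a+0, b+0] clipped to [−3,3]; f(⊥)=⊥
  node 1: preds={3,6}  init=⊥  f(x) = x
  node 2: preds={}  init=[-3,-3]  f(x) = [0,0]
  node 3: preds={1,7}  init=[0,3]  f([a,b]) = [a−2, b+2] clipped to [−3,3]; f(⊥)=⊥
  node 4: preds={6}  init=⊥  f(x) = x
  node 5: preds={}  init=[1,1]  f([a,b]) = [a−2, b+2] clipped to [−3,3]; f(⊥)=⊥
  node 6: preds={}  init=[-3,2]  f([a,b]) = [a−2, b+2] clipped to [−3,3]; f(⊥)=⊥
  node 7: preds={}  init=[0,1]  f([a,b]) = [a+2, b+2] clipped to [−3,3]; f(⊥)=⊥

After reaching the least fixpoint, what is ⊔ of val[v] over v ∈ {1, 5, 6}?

Iteration log — 10 steps:
  step 1. node 0  ⊔preds=[-3,3]  new=[-3,3]  old=[-2,0]  +wl: 
  step 2. node 1  ⊔preds=[-3,3]  new=[-3,3]  old=⊥  +wl: 
  step 3. node 2  ⊔preds=⊥  new=[-3,0]  old=[-3,-3]  +wl: 0
  step 4. node 3  ⊔preds=[-3,3]  new=[-3,3]  old=[0,3]  +wl: 1
  step 5. node 4  ⊔preds=[-3,2]  new=[-3,2]  old=⊥  +wl: 
  step 6. node 5  ⊔preds=⊥  new=[1,1]  stable
  step 7. node 6  ⊔preds=⊥  new=[-3,2]  stable
  step 8. node 7  ⊔preds=⊥  new=[0,1]  stable
  step 9. node 0  ⊔preds=[-3,3]  new=[-3,3]  stable
  step 10. node 1  ⊔preds=[-3,3]  new=[-3,3]  stable

Least fixpoint reached:
  node 0: [-3,3]
  node 1: [-3,3]
  node 2: [-3,0]
  node 3: [-3,3]
  node 4: [-3,2]
  node 5: [1,1]
  node 6: [-3,2]
  node 7: [0,1]

[-3,3]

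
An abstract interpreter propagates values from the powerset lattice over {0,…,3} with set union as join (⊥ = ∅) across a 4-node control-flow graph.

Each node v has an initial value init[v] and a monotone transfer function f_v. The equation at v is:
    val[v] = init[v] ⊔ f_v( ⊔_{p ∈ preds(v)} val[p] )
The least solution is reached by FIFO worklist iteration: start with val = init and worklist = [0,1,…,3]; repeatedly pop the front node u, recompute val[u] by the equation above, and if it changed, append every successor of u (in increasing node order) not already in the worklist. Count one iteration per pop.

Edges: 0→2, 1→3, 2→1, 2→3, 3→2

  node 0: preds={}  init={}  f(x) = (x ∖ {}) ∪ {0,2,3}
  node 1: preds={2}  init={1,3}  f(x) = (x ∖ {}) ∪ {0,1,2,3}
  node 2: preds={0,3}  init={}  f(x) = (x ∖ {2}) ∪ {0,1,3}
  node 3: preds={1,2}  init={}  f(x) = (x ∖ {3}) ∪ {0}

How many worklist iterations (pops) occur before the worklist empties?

6

Trace (6 dequeues):
  [1] u=0 | in {} | out {0,2,3} | prev {} | push {}
  [2] u=1 | in {} | out {0,1,2,3} | prev {1,3} | push {}
  [3] u=2 | in {0,2,3} | out {0,1,3} | prev {} | push {1}
  [4] u=3 | in {0,1,2,3} | out {0,1,2} | prev {} | push {2}
  [5] u=1 | in {0,1,3} | out {0,1,2,3} | ==
  [6] u=2 | in {0,1,2,3} | out {0,1,3} | ==

Converged values:
  [0] {0,2,3}
  [1] {0,1,2,3}
  [2] {0,1,3}
  [3] {0,1,2}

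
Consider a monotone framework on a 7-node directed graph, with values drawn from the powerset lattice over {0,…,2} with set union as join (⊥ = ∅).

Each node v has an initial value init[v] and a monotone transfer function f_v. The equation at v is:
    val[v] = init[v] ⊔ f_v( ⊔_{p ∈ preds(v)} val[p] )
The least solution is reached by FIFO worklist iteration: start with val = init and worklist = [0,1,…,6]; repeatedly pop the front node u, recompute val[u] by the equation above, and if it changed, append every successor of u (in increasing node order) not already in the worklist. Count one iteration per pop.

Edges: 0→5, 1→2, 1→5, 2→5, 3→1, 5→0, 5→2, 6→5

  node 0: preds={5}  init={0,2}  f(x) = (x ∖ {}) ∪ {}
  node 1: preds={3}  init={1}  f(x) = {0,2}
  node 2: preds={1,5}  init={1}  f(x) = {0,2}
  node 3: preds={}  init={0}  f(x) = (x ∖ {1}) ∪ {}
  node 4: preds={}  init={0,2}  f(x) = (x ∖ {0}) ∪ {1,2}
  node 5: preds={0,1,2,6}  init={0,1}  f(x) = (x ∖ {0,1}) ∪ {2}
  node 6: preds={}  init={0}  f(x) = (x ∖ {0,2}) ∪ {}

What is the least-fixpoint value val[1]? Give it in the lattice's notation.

Worklist (9 pops):
  #1 pop 0: in={0,1} → {0,1,2} (was {0,2}); enqueue []
  #2 pop 1: in={0} → {0,1,2} (was {1}); enqueue []
  #3 pop 2: in={0,1,2} → {0,1,2} (was {1}); enqueue []
  #4 pop 3: in={} → {0} (no change)
  #5 pop 4: in={} → {0,1,2} (was {0,2}); enqueue []
  #6 pop 5: in={0,1,2} → {0,1,2} (was {0,1}); enqueue [0,2]
  #7 pop 6: in={} → {0} (no change)
  #8 pop 0: in={0,1,2} → {0,1,2} (no change)
  #9 pop 2: in={0,1,2} → {0,1,2} (no change)

Fixpoint:
  val[0] = {0,1,2}
  val[1] = {0,1,2}
  val[2] = {0,1,2}
  val[3] = {0}
  val[4] = {0,1,2}
  val[5] = {0,1,2}
  val[6] = {0}

{0,1,2}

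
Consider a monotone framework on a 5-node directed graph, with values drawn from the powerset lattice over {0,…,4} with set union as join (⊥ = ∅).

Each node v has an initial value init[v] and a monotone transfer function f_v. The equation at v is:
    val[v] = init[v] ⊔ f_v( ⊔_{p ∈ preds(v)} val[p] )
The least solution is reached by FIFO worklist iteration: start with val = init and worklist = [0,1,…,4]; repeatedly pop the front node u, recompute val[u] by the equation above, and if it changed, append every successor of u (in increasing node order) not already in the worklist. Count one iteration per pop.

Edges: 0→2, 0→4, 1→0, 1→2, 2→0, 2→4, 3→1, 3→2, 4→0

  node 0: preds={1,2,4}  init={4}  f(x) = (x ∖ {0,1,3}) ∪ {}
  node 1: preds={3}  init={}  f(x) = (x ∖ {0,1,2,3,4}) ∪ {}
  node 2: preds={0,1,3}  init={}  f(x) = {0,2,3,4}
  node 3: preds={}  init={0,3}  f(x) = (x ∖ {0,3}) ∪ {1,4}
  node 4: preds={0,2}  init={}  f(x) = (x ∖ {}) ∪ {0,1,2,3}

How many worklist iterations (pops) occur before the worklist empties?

9

Iteration log — 9 steps:
  step 1. node 0  ⊔preds={}  new={4}  stable
  step 2. node 1  ⊔preds={0,3}  new={}  stable
  step 3. node 2  ⊔preds={0,3,4}  new={0,2,3,4}  old={}  +wl: 0
  step 4. node 3  ⊔preds={}  new={0,1,3,4}  old={0,3}  +wl: 1,2
  step 5. node 4  ⊔preds={0,2,3,4}  new={0,1,2,3,4}  old={}  +wl: 
  step 6. node 0  ⊔preds={0,1,2,3,4}  new={2,4}  old={4}  +wl: 4
  step 7. node 1  ⊔preds={0,1,3,4}  new={}  stable
  step 8. node 2  ⊔preds={0,1,2,3,4}  new={0,2,3,4}  stable
  step 9. node 4  ⊔preds={0,2,3,4}  new={0,1,2,3,4}  stable

Least fixpoint reached:
  node 0: {2,4}
  node 1: {}
  node 2: {0,2,3,4}
  node 3: {0,1,3,4}
  node 4: {0,1,2,3,4}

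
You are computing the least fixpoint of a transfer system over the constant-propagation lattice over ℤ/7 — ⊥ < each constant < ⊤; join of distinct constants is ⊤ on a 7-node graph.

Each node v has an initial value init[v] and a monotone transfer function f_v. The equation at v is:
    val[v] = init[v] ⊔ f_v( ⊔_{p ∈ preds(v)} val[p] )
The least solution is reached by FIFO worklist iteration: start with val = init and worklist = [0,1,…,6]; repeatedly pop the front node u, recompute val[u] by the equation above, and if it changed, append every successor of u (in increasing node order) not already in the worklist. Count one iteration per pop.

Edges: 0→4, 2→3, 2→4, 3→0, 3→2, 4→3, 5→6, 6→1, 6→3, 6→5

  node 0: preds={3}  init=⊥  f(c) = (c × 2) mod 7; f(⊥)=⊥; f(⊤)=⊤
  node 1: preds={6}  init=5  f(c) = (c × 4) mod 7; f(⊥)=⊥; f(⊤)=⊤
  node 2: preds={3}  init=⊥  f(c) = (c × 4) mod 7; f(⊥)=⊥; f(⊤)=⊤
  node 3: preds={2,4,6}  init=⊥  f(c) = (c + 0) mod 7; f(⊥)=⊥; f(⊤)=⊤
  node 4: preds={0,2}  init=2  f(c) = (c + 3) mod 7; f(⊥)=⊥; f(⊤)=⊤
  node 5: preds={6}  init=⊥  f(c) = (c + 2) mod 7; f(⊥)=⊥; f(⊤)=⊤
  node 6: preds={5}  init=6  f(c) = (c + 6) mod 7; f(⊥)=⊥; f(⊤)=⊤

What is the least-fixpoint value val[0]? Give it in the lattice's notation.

⊤

Iteration log — 15 steps:
  step 1. node 0  ⊔preds=⊥  new=⊥  stable
  step 2. node 1  ⊔preds=6  new=⊤  old=5  +wl: 
  step 3. node 2  ⊔preds=⊥  new=⊥  stable
  step 4. node 3  ⊔preds=⊤  new=⊤  old=⊥  +wl: 0,2
  step 5. node 4  ⊔preds=⊥  new=2  stable
  step 6. node 5  ⊔preds=6  new=1  old=⊥  +wl: 
  step 7. node 6  ⊔preds=1  new=⊤  old=6  +wl: 1,3,5
  step 8. node 0  ⊔preds=⊤  new=⊤  old=⊥  +wl: 4
  step 9. node 2  ⊔preds=⊤  new=⊤  old=⊥  +wl: 
  step 10. node 1  ⊔preds=⊤  new=⊤  stable
  step 11. node 3  ⊔preds=⊤  new=⊤  stable
  step 12. node 5  ⊔preds=⊤  new=⊤  old=1  +wl: 6
  step 13. node 4  ⊔preds=⊤  new=⊤  old=2  +wl: 3
  step 14. node 6  ⊔preds=⊤  new=⊤  stable
  step 15. node 3  ⊔preds=⊤  new=⊤  stable

Least fixpoint reached:
  node 0: ⊤
  node 1: ⊤
  node 2: ⊤
  node 3: ⊤
  node 4: ⊤
  node 5: ⊤
  node 6: ⊤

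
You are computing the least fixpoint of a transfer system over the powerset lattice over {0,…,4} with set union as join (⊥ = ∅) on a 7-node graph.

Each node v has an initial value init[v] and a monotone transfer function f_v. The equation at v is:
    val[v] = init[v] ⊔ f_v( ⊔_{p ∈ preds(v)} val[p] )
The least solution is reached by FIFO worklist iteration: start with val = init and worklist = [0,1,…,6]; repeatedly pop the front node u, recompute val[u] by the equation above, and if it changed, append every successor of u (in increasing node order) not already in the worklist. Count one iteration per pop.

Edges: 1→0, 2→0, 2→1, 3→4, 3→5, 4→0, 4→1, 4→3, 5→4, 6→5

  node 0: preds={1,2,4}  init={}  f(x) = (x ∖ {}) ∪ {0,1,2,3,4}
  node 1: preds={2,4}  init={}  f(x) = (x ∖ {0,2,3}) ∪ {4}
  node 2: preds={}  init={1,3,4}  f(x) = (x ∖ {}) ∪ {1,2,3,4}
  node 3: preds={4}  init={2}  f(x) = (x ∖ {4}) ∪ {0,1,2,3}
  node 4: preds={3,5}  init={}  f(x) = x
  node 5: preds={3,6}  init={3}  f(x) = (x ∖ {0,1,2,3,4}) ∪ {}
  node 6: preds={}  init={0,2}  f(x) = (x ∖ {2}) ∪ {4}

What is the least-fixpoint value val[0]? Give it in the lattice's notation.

Worklist (11 pops):
  #1 pop 0: in={1,3,4} → {0,1,2,3,4} (was {}); enqueue []
  #2 pop 1: in={1,3,4} → {1,4} (was {}); enqueue [0]
  #3 pop 2: in={} → {1,2,3,4} (was {1,3,4}); enqueue [1]
  #4 pop 3: in={} → {0,1,2,3} (was {2}); enqueue []
  #5 pop 4: in={0,1,2,3} → {0,1,2,3} (was {}); enqueue [3]
  #6 pop 5: in={0,1,2,3} → {3} (no change)
  #7 pop 6: in={} → {0,2,4} (was {0,2}); enqueue [5]
  #8 pop 0: in={0,1,2,3,4} → {0,1,2,3,4} (no change)
  #9 pop 1: in={0,1,2,3,4} → {1,4} (no change)
  #10 pop 3: in={0,1,2,3} → {0,1,2,3} (no change)
  #11 pop 5: in={0,1,2,3,4} → {3} (no change)

Fixpoint:
  val[0] = {0,1,2,3,4}
  val[1] = {1,4}
  val[2] = {1,2,3,4}
  val[3] = {0,1,2,3}
  val[4] = {0,1,2,3}
  val[5] = {3}
  val[6] = {0,2,4}

{0,1,2,3,4}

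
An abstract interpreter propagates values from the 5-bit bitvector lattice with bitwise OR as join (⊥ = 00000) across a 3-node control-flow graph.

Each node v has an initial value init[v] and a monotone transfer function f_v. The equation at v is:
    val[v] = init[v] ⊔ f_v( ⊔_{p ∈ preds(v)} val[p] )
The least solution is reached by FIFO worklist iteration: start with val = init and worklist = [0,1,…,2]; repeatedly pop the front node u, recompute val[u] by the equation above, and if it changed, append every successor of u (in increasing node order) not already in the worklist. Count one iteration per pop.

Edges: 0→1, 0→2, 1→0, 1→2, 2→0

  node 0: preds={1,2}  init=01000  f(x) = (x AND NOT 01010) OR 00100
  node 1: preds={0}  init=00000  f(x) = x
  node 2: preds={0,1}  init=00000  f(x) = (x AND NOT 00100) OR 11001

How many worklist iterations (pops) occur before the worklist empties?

7

Worklist (7 pops):
  #1 pop 0: in=00000 → 01100 (was 01000); enqueue []
  #2 pop 1: in=01100 → 01100 (was 00000); enqueue [0]
  #3 pop 2: in=01100 → 11001 (was 00000); enqueue []
  #4 pop 0: in=11101 → 11101 (was 01100); enqueue [1,2]
  #5 pop 1: in=11101 → 11101 (was 01100); enqueue [0]
  #6 pop 2: in=11101 → 11001 (no change)
  #7 pop 0: in=11101 → 11101 (no change)

Fixpoint:
  val[0] = 11101
  val[1] = 11101
  val[2] = 11001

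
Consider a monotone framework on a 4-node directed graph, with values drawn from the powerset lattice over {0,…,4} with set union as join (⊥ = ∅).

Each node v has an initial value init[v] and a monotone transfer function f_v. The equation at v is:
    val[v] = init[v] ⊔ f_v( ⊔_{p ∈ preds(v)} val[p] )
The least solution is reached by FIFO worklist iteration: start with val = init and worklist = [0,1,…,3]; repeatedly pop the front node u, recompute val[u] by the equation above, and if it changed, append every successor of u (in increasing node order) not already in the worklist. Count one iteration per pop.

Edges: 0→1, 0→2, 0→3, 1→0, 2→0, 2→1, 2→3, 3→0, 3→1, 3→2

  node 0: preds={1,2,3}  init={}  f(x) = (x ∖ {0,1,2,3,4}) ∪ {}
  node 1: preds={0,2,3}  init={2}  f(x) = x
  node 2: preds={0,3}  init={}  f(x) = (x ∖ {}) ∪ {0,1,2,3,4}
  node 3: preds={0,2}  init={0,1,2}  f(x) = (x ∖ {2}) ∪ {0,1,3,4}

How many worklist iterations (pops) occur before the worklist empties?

Worklist (8 pops):
  #1 pop 0: in={0,1,2} → {} (no change)
  #2 pop 1: in={0,1,2} → {0,1,2} (was {2}); enqueue [0]
  #3 pop 2: in={0,1,2} → {0,1,2,3,4} (was {}); enqueue [1]
  #4 pop 3: in={0,1,2,3,4} → {0,1,2,3,4} (was {0,1,2}); enqueue [2]
  #5 pop 0: in={0,1,2,3,4} → {} (no change)
  #6 pop 1: in={0,1,2,3,4} → {0,1,2,3,4} (was {0,1,2}); enqueue [0]
  #7 pop 2: in={0,1,2,3,4} → {0,1,2,3,4} (no change)
  #8 pop 0: in={0,1,2,3,4} → {} (no change)

Fixpoint:
  val[0] = {}
  val[1] = {0,1,2,3,4}
  val[2] = {0,1,2,3,4}
  val[3] = {0,1,2,3,4}

8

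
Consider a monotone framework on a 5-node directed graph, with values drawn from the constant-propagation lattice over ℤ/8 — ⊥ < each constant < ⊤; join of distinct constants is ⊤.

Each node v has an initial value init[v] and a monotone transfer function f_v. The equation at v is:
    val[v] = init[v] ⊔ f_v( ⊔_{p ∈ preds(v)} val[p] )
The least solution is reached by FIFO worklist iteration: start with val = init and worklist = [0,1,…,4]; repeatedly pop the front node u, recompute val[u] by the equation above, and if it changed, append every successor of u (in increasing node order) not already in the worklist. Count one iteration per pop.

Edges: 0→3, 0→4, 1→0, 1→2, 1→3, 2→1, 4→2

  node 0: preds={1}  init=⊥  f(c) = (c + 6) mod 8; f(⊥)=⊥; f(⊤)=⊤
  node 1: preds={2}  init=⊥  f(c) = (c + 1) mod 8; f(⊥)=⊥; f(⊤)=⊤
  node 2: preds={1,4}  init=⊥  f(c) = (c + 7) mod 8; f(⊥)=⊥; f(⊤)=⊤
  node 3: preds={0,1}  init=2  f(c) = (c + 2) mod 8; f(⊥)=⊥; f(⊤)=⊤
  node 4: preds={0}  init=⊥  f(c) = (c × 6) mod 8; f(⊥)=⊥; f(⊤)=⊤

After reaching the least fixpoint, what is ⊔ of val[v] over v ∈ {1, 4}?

⊥

Trace (5 dequeues):
  [1] u=0 | in ⊥ | out ⊥ | ==
  [2] u=1 | in ⊥ | out ⊥ | ==
  [3] u=2 | in ⊥ | out ⊥ | ==
  [4] u=3 | in ⊥ | out 2 | ==
  [5] u=4 | in ⊥ | out ⊥ | ==

Converged values:
  [0] ⊥
  [1] ⊥
  [2] ⊥
  [3] 2
  [4] ⊥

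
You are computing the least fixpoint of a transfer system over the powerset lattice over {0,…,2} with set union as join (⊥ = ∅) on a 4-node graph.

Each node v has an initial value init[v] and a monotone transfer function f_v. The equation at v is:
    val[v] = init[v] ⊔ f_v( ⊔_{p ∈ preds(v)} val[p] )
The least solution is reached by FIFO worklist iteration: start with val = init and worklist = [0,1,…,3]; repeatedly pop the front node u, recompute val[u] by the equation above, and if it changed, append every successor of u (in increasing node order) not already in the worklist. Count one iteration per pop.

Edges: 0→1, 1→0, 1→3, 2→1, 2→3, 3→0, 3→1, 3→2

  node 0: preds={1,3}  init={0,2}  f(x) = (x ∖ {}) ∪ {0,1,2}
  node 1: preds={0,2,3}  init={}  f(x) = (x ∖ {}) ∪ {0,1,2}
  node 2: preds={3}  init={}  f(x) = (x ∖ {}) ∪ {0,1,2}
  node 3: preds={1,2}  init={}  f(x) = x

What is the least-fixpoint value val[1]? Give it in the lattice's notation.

{0,1,2}

Worklist (7 pops):
  #1 pop 0: in={} → {0,1,2} (was {0,2}); enqueue []
  #2 pop 1: in={0,1,2} → {0,1,2} (was {}); enqueue [0]
  #3 pop 2: in={} → {0,1,2} (was {}); enqueue [1]
  #4 pop 3: in={0,1,2} → {0,1,2} (was {}); enqueue [2]
  #5 pop 0: in={0,1,2} → {0,1,2} (no change)
  #6 pop 1: in={0,1,2} → {0,1,2} (no change)
  #7 pop 2: in={0,1,2} → {0,1,2} (no change)

Fixpoint:
  val[0] = {0,1,2}
  val[1] = {0,1,2}
  val[2] = {0,1,2}
  val[3] = {0,1,2}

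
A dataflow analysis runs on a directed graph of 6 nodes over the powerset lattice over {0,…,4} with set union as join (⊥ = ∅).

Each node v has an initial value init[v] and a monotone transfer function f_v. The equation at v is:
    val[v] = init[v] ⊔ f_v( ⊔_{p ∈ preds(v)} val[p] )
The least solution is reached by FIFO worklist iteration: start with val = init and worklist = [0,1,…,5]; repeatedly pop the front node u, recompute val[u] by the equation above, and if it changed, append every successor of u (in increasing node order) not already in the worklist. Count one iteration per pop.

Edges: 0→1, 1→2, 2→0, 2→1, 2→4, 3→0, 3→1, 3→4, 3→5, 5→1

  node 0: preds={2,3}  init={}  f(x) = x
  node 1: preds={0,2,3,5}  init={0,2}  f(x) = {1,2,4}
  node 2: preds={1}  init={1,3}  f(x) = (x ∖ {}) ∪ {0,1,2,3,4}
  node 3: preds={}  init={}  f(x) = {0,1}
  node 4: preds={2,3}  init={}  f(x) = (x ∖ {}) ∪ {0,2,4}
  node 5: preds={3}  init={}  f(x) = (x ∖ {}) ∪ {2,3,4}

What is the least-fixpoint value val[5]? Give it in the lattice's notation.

Trace (8 dequeues):
  [1] u=0 | in {1,3} | out {1,3} | prev {} | push {}
  [2] u=1 | in {1,3} | out {0,1,2,4} | prev {0,2} | push {}
  [3] u=2 | in {0,1,2,4} | out {0,1,2,3,4} | prev {1,3} | push {0,1}
  [4] u=3 | in {} | out {0,1} | prev {} | push {}
  [5] u=4 | in {0,1,2,3,4} | out {0,1,2,3,4} | prev {} | push {}
  [6] u=5 | in {0,1} | out {0,1,2,3,4} | prev {} | push {}
  [7] u=0 | in {0,1,2,3,4} | out {0,1,2,3,4} | prev {1,3} | push {}
  [8] u=1 | in {0,1,2,3,4} | out {0,1,2,4} | ==

Converged values:
  [0] {0,1,2,3,4}
  [1] {0,1,2,4}
  [2] {0,1,2,3,4}
  [3] {0,1}
  [4] {0,1,2,3,4}
  [5] {0,1,2,3,4}

{0,1,2,3,4}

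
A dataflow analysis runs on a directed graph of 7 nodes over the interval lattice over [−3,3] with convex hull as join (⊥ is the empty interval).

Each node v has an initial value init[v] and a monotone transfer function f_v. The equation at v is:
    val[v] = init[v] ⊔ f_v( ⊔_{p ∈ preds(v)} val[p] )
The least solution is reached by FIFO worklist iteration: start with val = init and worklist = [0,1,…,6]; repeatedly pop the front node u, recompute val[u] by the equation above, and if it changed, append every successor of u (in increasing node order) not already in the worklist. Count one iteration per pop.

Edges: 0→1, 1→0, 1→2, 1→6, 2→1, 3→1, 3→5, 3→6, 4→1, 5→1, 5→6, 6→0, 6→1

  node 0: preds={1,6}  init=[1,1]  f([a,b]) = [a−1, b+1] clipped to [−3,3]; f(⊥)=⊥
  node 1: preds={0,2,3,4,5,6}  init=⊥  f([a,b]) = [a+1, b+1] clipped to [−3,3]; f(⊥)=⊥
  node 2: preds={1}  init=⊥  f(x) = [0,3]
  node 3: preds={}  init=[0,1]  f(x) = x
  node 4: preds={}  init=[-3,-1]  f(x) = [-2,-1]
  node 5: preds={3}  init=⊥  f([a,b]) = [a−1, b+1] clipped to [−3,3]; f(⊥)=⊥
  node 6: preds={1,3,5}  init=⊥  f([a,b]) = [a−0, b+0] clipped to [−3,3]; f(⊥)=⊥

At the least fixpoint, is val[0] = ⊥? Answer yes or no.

Trace (14 dequeues):
  [1] u=0 | in ⊥ | out [1,1] | ==
  [2] u=1 | in [-3,1] | out [-2,2] | prev ⊥ | push {0}
  [3] u=2 | in [-2,2] | out [0,3] | prev ⊥ | push {1}
  [4] u=3 | in ⊥ | out [0,1] | ==
  [5] u=4 | in ⊥ | out [-3,-1] | ==
  [6] u=5 | in [0,1] | out [-1,2] | prev ⊥ | push {}
  [7] u=6 | in [-2,2] | out [-2,2] | prev ⊥ | push {}
  [8] u=0 | in [-2,2] | out [-3,3] | prev [1,1] | push {}
  [9] u=1 | in [-3,3] | out [-2,3] | prev [-2,2] | push {0,2,6}
  [10] u=0 | in [-2,3] | out [-3,3] | ==
  [11] u=2 | in [-2,3] | out [0,3] | ==
  [12] u=6 | in [-2,3] | out [-2,3] | prev [-2,2] | push {0,1}
  [13] u=0 | in [-2,3] | out [-3,3] | ==
  [14] u=1 | in [-3,3] | out [-2,3] | ==

Converged values:
  [0] [-3,3]
  [1] [-2,3]
  [2] [0,3]
  [3] [0,1]
  [4] [-3,-1]
  [5] [-1,2]
  [6] [-2,3]

no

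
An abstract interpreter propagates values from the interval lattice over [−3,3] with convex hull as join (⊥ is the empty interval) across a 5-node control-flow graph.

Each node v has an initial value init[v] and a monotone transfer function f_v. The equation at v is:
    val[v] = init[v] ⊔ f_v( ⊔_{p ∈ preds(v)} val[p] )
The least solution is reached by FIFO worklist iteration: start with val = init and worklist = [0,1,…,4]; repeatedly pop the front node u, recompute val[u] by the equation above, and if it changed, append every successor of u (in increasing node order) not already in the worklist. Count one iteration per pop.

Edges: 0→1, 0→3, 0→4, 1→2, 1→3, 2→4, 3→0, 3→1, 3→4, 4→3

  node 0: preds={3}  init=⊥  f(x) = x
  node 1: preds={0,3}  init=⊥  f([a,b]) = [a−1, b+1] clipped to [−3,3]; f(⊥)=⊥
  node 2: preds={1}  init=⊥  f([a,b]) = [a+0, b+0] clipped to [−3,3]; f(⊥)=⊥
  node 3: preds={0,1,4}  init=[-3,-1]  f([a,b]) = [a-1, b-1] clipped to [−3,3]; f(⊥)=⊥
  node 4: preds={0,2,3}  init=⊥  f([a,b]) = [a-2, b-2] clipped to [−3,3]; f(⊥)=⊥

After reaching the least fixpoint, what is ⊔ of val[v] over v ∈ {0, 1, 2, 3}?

[-3,0]

Iteration log — 6 steps:
  step 1. node 0  ⊔preds=[-3,-1]  new=[-3,-1]  old=⊥  +wl: 
  step 2. node 1  ⊔preds=[-3,-1]  new=[-3,0]  old=⊥  +wl: 
  step 3. node 2  ⊔preds=[-3,0]  new=[-3,0]  old=⊥  +wl: 
  step 4. node 3  ⊔preds=[-3,0]  new=[-3,-1]  stable
  step 5. node 4  ⊔preds=[-3,0]  new=[-3,-2]  old=⊥  +wl: 3
  step 6. node 3  ⊔preds=[-3,0]  new=[-3,-1]  stable

Least fixpoint reached:
  node 0: [-3,-1]
  node 1: [-3,0]
  node 2: [-3,0]
  node 3: [-3,-1]
  node 4: [-3,-2]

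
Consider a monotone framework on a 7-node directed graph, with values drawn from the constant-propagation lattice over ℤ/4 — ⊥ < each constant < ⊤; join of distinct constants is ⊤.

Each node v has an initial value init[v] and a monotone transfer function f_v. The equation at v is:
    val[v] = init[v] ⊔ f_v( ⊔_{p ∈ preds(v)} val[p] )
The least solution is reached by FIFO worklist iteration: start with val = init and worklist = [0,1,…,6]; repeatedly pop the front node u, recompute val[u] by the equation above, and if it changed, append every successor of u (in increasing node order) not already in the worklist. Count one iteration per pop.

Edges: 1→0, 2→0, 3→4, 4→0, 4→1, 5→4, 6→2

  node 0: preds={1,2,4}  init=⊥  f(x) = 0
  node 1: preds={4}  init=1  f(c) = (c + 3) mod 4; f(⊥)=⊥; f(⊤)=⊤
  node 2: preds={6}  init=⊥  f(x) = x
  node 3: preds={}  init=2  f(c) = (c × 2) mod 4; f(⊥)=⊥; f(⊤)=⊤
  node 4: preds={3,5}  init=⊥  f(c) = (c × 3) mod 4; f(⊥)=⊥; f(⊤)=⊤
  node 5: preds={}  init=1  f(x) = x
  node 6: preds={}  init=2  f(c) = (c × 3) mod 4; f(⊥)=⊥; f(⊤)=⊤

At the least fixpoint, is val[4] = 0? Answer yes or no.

Trace (10 dequeues):
  [1] u=0 | in 1 | out 0 | prev ⊥ | push {}
  [2] u=1 | in ⊥ | out 1 | ==
  [3] u=2 | in 2 | out 2 | prev ⊥ | push {0}
  [4] u=3 | in ⊥ | out 2 | ==
  [5] u=4 | in ⊤ | out ⊤ | prev ⊥ | push {1}
  [6] u=5 | in ⊥ | out 1 | ==
  [7] u=6 | in ⊥ | out 2 | ==
  [8] u=0 | in ⊤ | out 0 | ==
  [9] u=1 | in ⊤ | out ⊤ | prev 1 | push {0}
  [10] u=0 | in ⊤ | out 0 | ==

Converged values:
  [0] 0
  [1] ⊤
  [2] 2
  [3] 2
  [4] ⊤
  [5] 1
  [6] 2

no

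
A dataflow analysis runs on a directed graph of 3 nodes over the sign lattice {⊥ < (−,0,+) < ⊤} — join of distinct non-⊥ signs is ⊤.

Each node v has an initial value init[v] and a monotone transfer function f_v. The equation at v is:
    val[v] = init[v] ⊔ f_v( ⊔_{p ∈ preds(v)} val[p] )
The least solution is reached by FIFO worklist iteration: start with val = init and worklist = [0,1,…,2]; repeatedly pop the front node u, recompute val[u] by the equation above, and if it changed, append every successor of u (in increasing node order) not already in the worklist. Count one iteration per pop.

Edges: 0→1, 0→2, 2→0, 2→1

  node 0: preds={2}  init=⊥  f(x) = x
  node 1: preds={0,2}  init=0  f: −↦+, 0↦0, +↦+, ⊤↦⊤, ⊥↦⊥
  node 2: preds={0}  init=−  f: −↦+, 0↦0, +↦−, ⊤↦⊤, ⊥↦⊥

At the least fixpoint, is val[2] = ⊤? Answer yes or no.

yes

Trace (6 dequeues):
  [1] u=0 | in − | out − | prev ⊥ | push {}
  [2] u=1 | in − | out ⊤ | prev 0 | push {}
  [3] u=2 | in − | out ⊤ | prev − | push {0,1}
  [4] u=0 | in ⊤ | out ⊤ | prev − | push {2}
  [5] u=1 | in ⊤ | out ⊤ | ==
  [6] u=2 | in ⊤ | out ⊤ | ==

Converged values:
  [0] ⊤
  [1] ⊤
  [2] ⊤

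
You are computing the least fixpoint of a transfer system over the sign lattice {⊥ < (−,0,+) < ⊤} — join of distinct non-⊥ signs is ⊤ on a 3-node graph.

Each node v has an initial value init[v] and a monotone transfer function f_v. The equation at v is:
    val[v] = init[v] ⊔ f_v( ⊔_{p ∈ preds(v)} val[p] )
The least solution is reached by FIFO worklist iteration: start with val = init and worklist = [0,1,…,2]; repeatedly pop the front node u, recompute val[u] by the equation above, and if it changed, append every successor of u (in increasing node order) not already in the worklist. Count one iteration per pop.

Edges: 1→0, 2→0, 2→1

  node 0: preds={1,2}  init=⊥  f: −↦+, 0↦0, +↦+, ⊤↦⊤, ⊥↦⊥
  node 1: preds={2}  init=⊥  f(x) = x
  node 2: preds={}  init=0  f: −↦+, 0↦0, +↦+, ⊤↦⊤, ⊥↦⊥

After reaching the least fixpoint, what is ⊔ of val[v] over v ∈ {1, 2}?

Worklist (4 pops):
  #1 pop 0: in=0 → 0 (was ⊥); enqueue []
  #2 pop 1: in=0 → 0 (was ⊥); enqueue [0]
  #3 pop 2: in=⊥ → 0 (no change)
  #4 pop 0: in=0 → 0 (no change)

Fixpoint:
  val[0] = 0
  val[1] = 0
  val[2] = 0

0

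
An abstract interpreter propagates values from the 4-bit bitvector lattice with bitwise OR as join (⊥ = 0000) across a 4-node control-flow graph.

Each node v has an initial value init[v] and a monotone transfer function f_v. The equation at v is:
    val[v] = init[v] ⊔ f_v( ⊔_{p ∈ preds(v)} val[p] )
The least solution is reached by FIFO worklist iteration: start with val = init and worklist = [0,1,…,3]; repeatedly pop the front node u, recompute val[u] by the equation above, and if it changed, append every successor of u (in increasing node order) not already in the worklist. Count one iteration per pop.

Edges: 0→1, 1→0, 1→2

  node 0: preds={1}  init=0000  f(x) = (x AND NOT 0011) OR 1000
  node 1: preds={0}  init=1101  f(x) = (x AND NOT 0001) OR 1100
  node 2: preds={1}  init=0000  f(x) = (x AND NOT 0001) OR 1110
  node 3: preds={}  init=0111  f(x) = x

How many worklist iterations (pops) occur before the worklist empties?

Iteration log — 4 steps:
  step 1. node 0  ⊔preds=1101  new=1100  old=0000  +wl: 
  step 2. node 1  ⊔preds=1100  new=1101  stable
  step 3. node 2  ⊔preds=1101  new=1110  old=0000  +wl: 
  step 4. node 3  ⊔preds=0000  new=0111  stable

Least fixpoint reached:
  node 0: 1100
  node 1: 1101
  node 2: 1110
  node 3: 0111

4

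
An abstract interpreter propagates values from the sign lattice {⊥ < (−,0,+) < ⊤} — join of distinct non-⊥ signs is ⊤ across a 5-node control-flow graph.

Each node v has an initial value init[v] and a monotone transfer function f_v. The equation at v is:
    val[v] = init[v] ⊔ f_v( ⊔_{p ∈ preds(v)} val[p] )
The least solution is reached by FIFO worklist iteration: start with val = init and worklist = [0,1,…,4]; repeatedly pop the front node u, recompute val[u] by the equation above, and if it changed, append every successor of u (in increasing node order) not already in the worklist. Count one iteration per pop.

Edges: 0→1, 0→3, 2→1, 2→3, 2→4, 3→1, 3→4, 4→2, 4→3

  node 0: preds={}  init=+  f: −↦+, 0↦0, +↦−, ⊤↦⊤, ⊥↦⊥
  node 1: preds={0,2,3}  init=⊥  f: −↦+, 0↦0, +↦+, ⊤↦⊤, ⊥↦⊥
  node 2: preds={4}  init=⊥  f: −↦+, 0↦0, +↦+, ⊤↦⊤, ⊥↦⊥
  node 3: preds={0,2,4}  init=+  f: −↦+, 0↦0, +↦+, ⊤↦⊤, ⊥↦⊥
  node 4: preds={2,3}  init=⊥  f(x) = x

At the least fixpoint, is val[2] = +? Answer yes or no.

Trace (9 dequeues):
  [1] u=0 | in ⊥ | out + | ==
  [2] u=1 | in + | out + | prev ⊥ | push {}
  [3] u=2 | in ⊥ | out ⊥ | ==
  [4] u=3 | in + | out + | ==
  [5] u=4 | in + | out + | prev ⊥ | push {2,3}
  [6] u=2 | in + | out + | prev ⊥ | push {1,4}
  [7] u=3 | in + | out + | ==
  [8] u=1 | in + | out + | ==
  [9] u=4 | in + | out + | ==

Converged values:
  [0] +
  [1] +
  [2] +
  [3] +
  [4] +

yes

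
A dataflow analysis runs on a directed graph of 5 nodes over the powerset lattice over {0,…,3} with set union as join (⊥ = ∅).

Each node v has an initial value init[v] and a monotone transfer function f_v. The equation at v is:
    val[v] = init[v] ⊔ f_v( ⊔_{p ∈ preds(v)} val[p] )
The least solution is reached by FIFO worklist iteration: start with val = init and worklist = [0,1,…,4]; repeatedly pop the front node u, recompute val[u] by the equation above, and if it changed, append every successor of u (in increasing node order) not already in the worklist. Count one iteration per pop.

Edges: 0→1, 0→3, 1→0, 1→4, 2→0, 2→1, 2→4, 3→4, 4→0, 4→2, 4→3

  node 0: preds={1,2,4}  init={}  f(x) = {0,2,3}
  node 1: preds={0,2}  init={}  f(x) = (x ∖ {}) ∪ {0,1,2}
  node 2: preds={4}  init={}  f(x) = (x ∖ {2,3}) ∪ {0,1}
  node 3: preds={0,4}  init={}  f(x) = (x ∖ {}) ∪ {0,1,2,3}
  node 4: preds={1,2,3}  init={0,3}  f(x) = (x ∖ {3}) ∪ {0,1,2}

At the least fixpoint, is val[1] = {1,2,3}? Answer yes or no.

Worklist (9 pops):
  #1 pop 0: in={0,3} → {0,2,3} (was {}); enqueue []
  #2 pop 1: in={0,2,3} → {0,1,2,3} (was {}); enqueue [0]
  #3 pop 2: in={0,3} → {0,1} (was {}); enqueue [1]
  #4 pop 3: in={0,2,3} → {0,1,2,3} (was {}); enqueue []
  #5 pop 4: in={0,1,2,3} → {0,1,2,3} (was {0,3}); enqueue [2,3]
  #6 pop 0: in={0,1,2,3} → {0,2,3} (no change)
  #7 pop 1: in={0,1,2,3} → {0,1,2,3} (no change)
  #8 pop 2: in={0,1,2,3} → {0,1} (no change)
  #9 pop 3: in={0,1,2,3} → {0,1,2,3} (no change)

Fixpoint:
  val[0] = {0,2,3}
  val[1] = {0,1,2,3}
  val[2] = {0,1}
  val[3] = {0,1,2,3}
  val[4] = {0,1,2,3}

no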